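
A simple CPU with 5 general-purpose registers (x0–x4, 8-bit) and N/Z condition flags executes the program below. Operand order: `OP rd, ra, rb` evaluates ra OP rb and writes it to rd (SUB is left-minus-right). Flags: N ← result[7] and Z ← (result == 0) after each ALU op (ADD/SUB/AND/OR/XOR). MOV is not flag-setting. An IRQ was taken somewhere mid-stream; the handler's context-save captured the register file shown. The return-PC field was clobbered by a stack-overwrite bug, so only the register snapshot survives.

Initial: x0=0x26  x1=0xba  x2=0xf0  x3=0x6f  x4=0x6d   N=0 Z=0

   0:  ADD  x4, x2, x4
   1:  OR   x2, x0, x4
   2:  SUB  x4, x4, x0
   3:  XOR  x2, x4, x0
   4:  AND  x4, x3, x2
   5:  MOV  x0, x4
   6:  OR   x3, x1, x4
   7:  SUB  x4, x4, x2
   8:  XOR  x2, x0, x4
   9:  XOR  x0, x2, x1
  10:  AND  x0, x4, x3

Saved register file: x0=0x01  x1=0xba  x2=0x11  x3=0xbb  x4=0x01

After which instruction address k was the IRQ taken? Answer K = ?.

after  0: x0=0x26 x1=0xba x2=0xf0 x3=0x6f x4=0x5d  N=0 Z=0
after  1: x0=0x26 x1=0xba x2=0x7f x3=0x6f x4=0x5d  N=0 Z=0
after  2: x0=0x26 x1=0xba x2=0x7f x3=0x6f x4=0x37  N=0 Z=0
after  3: x0=0x26 x1=0xba x2=0x11 x3=0x6f x4=0x37  N=0 Z=0
after  4: x0=0x26 x1=0xba x2=0x11 x3=0x6f x4=0x01  N=0 Z=0
after  5: x0=0x01 x1=0xba x2=0x11 x3=0x6f x4=0x01  N=0 Z=0
after  6: x0=0x01 x1=0xba x2=0x11 x3=0xbb x4=0x01  N=1 Z=0
-- IRQ taken; context saved, return-PC = 7 --

K = 6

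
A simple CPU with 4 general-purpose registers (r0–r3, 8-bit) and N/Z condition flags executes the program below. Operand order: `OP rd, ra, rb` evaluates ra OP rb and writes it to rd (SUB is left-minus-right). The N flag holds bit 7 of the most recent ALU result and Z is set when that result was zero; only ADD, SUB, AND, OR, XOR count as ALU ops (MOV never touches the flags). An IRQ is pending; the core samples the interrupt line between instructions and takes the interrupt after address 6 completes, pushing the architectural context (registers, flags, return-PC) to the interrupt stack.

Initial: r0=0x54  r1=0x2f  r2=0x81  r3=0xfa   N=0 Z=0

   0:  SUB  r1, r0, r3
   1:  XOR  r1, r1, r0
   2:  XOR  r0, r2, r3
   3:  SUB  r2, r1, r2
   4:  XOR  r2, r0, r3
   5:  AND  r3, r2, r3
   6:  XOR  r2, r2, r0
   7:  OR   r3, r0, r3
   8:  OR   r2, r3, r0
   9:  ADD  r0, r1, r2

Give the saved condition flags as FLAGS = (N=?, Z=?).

FLAGS = (N=1, Z=0)

after  0: r0=0x54 r1=0x5a r2=0x81 r3=0xfa  N=0 Z=0
after  1: r0=0x54 r1=0x0e r2=0x81 r3=0xfa  N=0 Z=0
after  2: r0=0x7b r1=0x0e r2=0x81 r3=0xfa  N=0 Z=0
after  3: r0=0x7b r1=0x0e r2=0x8d r3=0xfa  N=1 Z=0
after  4: r0=0x7b r1=0x0e r2=0x81 r3=0xfa  N=1 Z=0
after  5: r0=0x7b r1=0x0e r2=0x81 r3=0x80  N=1 Z=0
after  6: r0=0x7b r1=0x0e r2=0xfa r3=0x80  N=1 Z=0
-- IRQ taken; context saved, return-PC = 7 --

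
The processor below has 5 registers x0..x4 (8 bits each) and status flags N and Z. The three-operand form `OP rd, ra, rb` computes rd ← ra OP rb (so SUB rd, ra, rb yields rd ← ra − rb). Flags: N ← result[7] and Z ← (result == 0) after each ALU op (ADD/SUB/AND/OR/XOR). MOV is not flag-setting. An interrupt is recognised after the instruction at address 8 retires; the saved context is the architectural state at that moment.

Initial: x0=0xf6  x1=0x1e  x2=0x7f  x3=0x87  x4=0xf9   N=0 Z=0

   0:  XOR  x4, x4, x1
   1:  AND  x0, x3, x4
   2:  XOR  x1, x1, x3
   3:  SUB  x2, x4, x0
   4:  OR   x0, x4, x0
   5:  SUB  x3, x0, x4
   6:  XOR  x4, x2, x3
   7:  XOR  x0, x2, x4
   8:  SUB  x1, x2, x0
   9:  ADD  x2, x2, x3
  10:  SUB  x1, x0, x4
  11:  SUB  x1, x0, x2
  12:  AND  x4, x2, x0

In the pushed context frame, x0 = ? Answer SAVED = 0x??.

after  0: x0=0xf6 x1=0x1e x2=0x7f x3=0x87 x4=0xe7  N=1 Z=0
after  1: x0=0x87 x1=0x1e x2=0x7f x3=0x87 x4=0xe7  N=1 Z=0
after  2: x0=0x87 x1=0x99 x2=0x7f x3=0x87 x4=0xe7  N=1 Z=0
after  3: x0=0x87 x1=0x99 x2=0x60 x3=0x87 x4=0xe7  N=0 Z=0
after  4: x0=0xe7 x1=0x99 x2=0x60 x3=0x87 x4=0xe7  N=1 Z=0
after  5: x0=0xe7 x1=0x99 x2=0x60 x3=0x00 x4=0xe7  N=0 Z=1
after  6: x0=0xe7 x1=0x99 x2=0x60 x3=0x00 x4=0x60  N=0 Z=0
after  7: x0=0x00 x1=0x99 x2=0x60 x3=0x00 x4=0x60  N=0 Z=1
after  8: x0=0x00 x1=0x60 x2=0x60 x3=0x00 x4=0x60  N=0 Z=0
-- IRQ taken; context saved, return-PC = 9 --

SAVED = 0x00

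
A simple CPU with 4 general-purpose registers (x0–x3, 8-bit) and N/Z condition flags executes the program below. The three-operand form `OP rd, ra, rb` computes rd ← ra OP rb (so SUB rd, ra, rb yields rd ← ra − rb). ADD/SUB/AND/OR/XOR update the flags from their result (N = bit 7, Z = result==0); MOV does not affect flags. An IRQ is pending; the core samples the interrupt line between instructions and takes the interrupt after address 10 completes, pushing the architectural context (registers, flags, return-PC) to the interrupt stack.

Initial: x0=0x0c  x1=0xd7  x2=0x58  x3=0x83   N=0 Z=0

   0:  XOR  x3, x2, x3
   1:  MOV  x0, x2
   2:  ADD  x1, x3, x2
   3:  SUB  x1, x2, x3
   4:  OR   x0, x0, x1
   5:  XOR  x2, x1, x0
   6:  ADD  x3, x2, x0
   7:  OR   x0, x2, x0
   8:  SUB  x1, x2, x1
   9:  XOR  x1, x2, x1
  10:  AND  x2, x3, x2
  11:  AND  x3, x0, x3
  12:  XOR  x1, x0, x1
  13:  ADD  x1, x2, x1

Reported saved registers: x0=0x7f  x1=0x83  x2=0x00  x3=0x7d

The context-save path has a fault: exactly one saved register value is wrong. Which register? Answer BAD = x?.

after  0: x0=0x0c x1=0xd7 x2=0x58 x3=0xdb  N=1 Z=0
after  1: x0=0x58 x1=0xd7 x2=0x58 x3=0xdb  N=1 Z=0
after  2: x0=0x58 x1=0x33 x2=0x58 x3=0xdb  N=0 Z=0
after  3: x0=0x58 x1=0x7d x2=0x58 x3=0xdb  N=0 Z=0
after  4: x0=0x7d x1=0x7d x2=0x58 x3=0xdb  N=0 Z=0
after  5: x0=0x7d x1=0x7d x2=0x00 x3=0xdb  N=0 Z=1
after  6: x0=0x7d x1=0x7d x2=0x00 x3=0x7d  N=0 Z=0
after  7: x0=0x7d x1=0x7d x2=0x00 x3=0x7d  N=0 Z=0
after  8: x0=0x7d x1=0x83 x2=0x00 x3=0x7d  N=1 Z=0
after  9: x0=0x7d x1=0x83 x2=0x00 x3=0x7d  N=1 Z=0
after 10: x0=0x7d x1=0x83 x2=0x00 x3=0x7d  N=0 Z=1
-- IRQ taken; context saved, return-PC = 11 --
mismatch: x0: reported 0x7f vs actual 0x7d

BAD = x0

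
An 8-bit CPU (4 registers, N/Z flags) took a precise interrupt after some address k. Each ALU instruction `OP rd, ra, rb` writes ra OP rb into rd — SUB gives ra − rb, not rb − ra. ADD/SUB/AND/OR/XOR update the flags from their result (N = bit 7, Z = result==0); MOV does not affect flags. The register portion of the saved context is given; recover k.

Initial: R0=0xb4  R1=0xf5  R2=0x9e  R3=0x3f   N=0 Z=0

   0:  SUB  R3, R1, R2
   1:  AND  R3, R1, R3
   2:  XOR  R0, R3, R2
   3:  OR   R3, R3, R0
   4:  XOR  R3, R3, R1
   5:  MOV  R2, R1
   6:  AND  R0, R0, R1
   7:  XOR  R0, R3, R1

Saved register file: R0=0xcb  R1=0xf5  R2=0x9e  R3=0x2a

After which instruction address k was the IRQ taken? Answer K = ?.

K = 4

after  0: R0=0xb4 R1=0xf5 R2=0x9e R3=0x57  N=0 Z=0
after  1: R0=0xb4 R1=0xf5 R2=0x9e R3=0x55  N=0 Z=0
after  2: R0=0xcb R1=0xf5 R2=0x9e R3=0x55  N=1 Z=0
after  3: R0=0xcb R1=0xf5 R2=0x9e R3=0xdf  N=1 Z=0
after  4: R0=0xcb R1=0xf5 R2=0x9e R3=0x2a  N=0 Z=0
-- IRQ taken; context saved, return-PC = 5 --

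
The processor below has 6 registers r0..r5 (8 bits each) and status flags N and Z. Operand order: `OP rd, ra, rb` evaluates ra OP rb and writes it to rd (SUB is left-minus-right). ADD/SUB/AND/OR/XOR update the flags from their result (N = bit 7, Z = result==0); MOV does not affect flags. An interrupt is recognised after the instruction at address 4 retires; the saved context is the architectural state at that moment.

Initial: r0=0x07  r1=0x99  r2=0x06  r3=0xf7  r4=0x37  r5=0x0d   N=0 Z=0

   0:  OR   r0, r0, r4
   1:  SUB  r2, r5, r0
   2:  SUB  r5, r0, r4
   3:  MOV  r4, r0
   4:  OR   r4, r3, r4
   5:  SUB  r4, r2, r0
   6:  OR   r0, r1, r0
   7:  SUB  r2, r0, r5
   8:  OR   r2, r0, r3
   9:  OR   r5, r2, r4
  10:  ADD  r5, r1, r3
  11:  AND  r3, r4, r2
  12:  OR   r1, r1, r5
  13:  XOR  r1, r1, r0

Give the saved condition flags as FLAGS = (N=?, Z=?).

after  0: r0=0x37 r1=0x99 r2=0x06 r3=0xf7 r4=0x37 r5=0x0d  N=0 Z=0
after  1: r0=0x37 r1=0x99 r2=0xd6 r3=0xf7 r4=0x37 r5=0x0d  N=1 Z=0
after  2: r0=0x37 r1=0x99 r2=0xd6 r3=0xf7 r4=0x37 r5=0x00  N=0 Z=1
after  3: r0=0x37 r1=0x99 r2=0xd6 r3=0xf7 r4=0x37 r5=0x00  N=0 Z=1
after  4: r0=0x37 r1=0x99 r2=0xd6 r3=0xf7 r4=0xf7 r5=0x00  N=1 Z=0
-- IRQ taken; context saved, return-PC = 5 --

FLAGS = (N=1, Z=0)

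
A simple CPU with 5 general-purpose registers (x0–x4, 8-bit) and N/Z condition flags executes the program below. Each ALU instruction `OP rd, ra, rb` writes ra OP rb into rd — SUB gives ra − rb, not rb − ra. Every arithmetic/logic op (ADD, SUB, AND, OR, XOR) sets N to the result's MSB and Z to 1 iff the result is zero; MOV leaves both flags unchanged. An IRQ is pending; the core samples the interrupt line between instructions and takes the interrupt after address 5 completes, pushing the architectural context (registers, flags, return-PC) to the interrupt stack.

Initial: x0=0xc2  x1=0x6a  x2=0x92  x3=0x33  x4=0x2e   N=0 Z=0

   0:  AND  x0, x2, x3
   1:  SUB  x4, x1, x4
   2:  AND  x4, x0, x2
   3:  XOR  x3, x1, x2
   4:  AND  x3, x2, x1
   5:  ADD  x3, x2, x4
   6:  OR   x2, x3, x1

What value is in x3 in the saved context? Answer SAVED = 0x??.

after  0: x0=0x12 x1=0x6a x2=0x92 x3=0x33 x4=0x2e  N=0 Z=0
after  1: x0=0x12 x1=0x6a x2=0x92 x3=0x33 x4=0x3c  N=0 Z=0
after  2: x0=0x12 x1=0x6a x2=0x92 x3=0x33 x4=0x12  N=0 Z=0
after  3: x0=0x12 x1=0x6a x2=0x92 x3=0xf8 x4=0x12  N=1 Z=0
after  4: x0=0x12 x1=0x6a x2=0x92 x3=0x02 x4=0x12  N=0 Z=0
after  5: x0=0x12 x1=0x6a x2=0x92 x3=0xa4 x4=0x12  N=1 Z=0
-- IRQ taken; context saved, return-PC = 6 --

SAVED = 0xa4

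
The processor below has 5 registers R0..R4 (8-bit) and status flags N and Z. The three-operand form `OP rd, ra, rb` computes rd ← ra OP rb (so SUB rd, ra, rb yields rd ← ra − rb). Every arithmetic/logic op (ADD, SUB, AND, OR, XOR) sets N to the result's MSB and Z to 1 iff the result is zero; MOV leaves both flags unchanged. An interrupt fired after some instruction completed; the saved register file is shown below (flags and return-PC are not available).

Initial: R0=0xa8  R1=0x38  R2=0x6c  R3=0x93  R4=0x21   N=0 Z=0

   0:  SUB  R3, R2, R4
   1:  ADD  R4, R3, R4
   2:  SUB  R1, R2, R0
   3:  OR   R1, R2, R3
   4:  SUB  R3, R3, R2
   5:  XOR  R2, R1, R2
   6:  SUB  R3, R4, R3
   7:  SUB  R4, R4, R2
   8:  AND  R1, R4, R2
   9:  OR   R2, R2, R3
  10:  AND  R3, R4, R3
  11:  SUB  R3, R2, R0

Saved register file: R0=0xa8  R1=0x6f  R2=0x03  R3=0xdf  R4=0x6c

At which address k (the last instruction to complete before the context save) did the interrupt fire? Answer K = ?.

K = 5

after  0: R0=0xa8 R1=0x38 R2=0x6c R3=0x4b R4=0x21  N=0 Z=0
after  1: R0=0xa8 R1=0x38 R2=0x6c R3=0x4b R4=0x6c  N=0 Z=0
after  2: R0=0xa8 R1=0xc4 R2=0x6c R3=0x4b R4=0x6c  N=1 Z=0
after  3: R0=0xa8 R1=0x6f R2=0x6c R3=0x4b R4=0x6c  N=0 Z=0
after  4: R0=0xa8 R1=0x6f R2=0x6c R3=0xdf R4=0x6c  N=1 Z=0
after  5: R0=0xa8 R1=0x6f R2=0x03 R3=0xdf R4=0x6c  N=0 Z=0
-- IRQ taken; context saved, return-PC = 6 --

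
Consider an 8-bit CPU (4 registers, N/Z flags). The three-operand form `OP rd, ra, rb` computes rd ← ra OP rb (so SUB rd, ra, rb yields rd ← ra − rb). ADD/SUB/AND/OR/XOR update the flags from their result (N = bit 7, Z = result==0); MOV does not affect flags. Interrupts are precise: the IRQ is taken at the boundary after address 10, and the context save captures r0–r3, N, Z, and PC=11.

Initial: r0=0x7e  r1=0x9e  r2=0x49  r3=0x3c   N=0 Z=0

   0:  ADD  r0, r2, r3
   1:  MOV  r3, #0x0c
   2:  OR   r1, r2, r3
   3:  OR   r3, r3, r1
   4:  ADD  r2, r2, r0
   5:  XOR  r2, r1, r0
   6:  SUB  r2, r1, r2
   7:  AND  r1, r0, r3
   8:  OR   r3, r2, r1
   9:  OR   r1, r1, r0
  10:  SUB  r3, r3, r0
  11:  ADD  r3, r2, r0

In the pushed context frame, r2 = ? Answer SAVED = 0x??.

after  0: r0=0x85 r1=0x9e r2=0x49 r3=0x3c  N=1 Z=0
after  1: r0=0x85 r1=0x9e r2=0x49 r3=0x0c  N=1 Z=0
after  2: r0=0x85 r1=0x4d r2=0x49 r3=0x0c  N=0 Z=0
after  3: r0=0x85 r1=0x4d r2=0x49 r3=0x4d  N=0 Z=0
after  4: r0=0x85 r1=0x4d r2=0xce r3=0x4d  N=1 Z=0
after  5: r0=0x85 r1=0x4d r2=0xc8 r3=0x4d  N=1 Z=0
after  6: r0=0x85 r1=0x4d r2=0x85 r3=0x4d  N=1 Z=0
after  7: r0=0x85 r1=0x05 r2=0x85 r3=0x4d  N=0 Z=0
after  8: r0=0x85 r1=0x05 r2=0x85 r3=0x85  N=1 Z=0
after  9: r0=0x85 r1=0x85 r2=0x85 r3=0x85  N=1 Z=0
after 10: r0=0x85 r1=0x85 r2=0x85 r3=0x00  N=0 Z=1
-- IRQ taken; context saved, return-PC = 11 --

SAVED = 0x85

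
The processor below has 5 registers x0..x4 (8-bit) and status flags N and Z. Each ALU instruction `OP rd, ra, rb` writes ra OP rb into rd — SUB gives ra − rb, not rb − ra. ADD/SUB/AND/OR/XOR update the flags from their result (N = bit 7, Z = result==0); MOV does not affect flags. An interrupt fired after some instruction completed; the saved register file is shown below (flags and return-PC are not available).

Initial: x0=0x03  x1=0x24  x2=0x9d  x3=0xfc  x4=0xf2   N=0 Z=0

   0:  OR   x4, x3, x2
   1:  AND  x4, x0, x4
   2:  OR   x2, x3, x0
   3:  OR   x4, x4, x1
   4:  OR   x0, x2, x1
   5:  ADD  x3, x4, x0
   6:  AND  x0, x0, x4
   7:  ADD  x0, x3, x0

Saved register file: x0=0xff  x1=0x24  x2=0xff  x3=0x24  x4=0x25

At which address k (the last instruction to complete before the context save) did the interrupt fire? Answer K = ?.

K = 5

after  0: x0=0x03 x1=0x24 x2=0x9d x3=0xfc x4=0xfd  N=1 Z=0
after  1: x0=0x03 x1=0x24 x2=0x9d x3=0xfc x4=0x01  N=0 Z=0
after  2: x0=0x03 x1=0x24 x2=0xff x3=0xfc x4=0x01  N=1 Z=0
after  3: x0=0x03 x1=0x24 x2=0xff x3=0xfc x4=0x25  N=0 Z=0
after  4: x0=0xff x1=0x24 x2=0xff x3=0xfc x4=0x25  N=1 Z=0
after  5: x0=0xff x1=0x24 x2=0xff x3=0x24 x4=0x25  N=0 Z=0
-- IRQ taken; context saved, return-PC = 6 --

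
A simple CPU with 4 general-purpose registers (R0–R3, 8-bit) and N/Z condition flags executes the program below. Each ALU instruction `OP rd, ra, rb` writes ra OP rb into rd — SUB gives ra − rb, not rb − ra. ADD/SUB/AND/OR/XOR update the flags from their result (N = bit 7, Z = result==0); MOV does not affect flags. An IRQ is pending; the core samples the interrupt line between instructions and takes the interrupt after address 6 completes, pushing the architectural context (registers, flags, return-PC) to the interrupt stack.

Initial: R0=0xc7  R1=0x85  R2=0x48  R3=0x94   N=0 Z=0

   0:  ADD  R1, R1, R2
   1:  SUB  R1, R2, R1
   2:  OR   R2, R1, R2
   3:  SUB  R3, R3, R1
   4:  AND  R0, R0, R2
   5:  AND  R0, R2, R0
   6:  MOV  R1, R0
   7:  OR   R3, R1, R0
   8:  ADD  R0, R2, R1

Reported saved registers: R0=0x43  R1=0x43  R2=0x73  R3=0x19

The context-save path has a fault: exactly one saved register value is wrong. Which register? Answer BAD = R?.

after  0: R0=0xc7 R1=0xcd R2=0x48 R3=0x94  N=1 Z=0
after  1: R0=0xc7 R1=0x7b R2=0x48 R3=0x94  N=0 Z=0
after  2: R0=0xc7 R1=0x7b R2=0x7b R3=0x94  N=0 Z=0
after  3: R0=0xc7 R1=0x7b R2=0x7b R3=0x19  N=0 Z=0
after  4: R0=0x43 R1=0x7b R2=0x7b R3=0x19  N=0 Z=0
after  5: R0=0x43 R1=0x7b R2=0x7b R3=0x19  N=0 Z=0
after  6: R0=0x43 R1=0x43 R2=0x7b R3=0x19  N=0 Z=0
-- IRQ taken; context saved, return-PC = 7 --
mismatch: R2: reported 0x73 vs actual 0x7b

BAD = R2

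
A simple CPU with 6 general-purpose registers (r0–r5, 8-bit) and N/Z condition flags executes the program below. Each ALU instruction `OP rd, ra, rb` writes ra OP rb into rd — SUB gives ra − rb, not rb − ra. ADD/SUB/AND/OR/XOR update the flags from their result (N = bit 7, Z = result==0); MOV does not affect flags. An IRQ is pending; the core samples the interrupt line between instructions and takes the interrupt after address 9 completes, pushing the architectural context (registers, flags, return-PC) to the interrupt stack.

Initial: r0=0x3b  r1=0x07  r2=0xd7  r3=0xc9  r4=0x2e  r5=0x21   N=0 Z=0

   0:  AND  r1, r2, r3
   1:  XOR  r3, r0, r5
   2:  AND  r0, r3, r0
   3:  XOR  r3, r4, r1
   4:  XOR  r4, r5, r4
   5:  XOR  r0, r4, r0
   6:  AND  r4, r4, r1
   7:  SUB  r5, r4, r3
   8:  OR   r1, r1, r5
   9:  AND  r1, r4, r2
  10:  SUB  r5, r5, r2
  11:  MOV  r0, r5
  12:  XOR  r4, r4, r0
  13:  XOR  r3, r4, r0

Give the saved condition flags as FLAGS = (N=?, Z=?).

after  0: r0=0x3b r1=0xc1 r2=0xd7 r3=0xc9 r4=0x2e r5=0x21  N=1 Z=0
after  1: r0=0x3b r1=0xc1 r2=0xd7 r3=0x1a r4=0x2e r5=0x21  N=0 Z=0
after  2: r0=0x1a r1=0xc1 r2=0xd7 r3=0x1a r4=0x2e r5=0x21  N=0 Z=0
after  3: r0=0x1a r1=0xc1 r2=0xd7 r3=0xef r4=0x2e r5=0x21  N=1 Z=0
after  4: r0=0x1a r1=0xc1 r2=0xd7 r3=0xef r4=0x0f r5=0x21  N=0 Z=0
after  5: r0=0x15 r1=0xc1 r2=0xd7 r3=0xef r4=0x0f r5=0x21  N=0 Z=0
after  6: r0=0x15 r1=0xc1 r2=0xd7 r3=0xef r4=0x01 r5=0x21  N=0 Z=0
after  7: r0=0x15 r1=0xc1 r2=0xd7 r3=0xef r4=0x01 r5=0x12  N=0 Z=0
after  8: r0=0x15 r1=0xd3 r2=0xd7 r3=0xef r4=0x01 r5=0x12  N=1 Z=0
after  9: r0=0x15 r1=0x01 r2=0xd7 r3=0xef r4=0x01 r5=0x12  N=0 Z=0
-- IRQ taken; context saved, return-PC = 10 --

FLAGS = (N=0, Z=0)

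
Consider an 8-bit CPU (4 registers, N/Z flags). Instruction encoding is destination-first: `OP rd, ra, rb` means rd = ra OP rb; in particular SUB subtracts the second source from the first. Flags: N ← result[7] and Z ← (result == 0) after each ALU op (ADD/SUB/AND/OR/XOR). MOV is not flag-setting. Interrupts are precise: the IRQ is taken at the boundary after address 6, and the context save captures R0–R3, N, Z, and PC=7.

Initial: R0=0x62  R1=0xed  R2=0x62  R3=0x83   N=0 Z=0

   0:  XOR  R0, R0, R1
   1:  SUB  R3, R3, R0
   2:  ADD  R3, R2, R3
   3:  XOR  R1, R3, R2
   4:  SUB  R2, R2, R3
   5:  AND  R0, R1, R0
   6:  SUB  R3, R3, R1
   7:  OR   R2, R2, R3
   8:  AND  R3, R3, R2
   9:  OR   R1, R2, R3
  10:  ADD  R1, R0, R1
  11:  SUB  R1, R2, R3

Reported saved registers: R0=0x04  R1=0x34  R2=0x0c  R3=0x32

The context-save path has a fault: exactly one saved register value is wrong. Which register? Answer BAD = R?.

BAD = R3

after  0: R0=0x8f R1=0xed R2=0x62 R3=0x83  N=1 Z=0
after  1: R0=0x8f R1=0xed R2=0x62 R3=0xf4  N=1 Z=0
after  2: R0=0x8f R1=0xed R2=0x62 R3=0x56  N=0 Z=0
after  3: R0=0x8f R1=0x34 R2=0x62 R3=0x56  N=0 Z=0
after  4: R0=0x8f R1=0x34 R2=0x0c R3=0x56  N=0 Z=0
after  5: R0=0x04 R1=0x34 R2=0x0c R3=0x56  N=0 Z=0
after  6: R0=0x04 R1=0x34 R2=0x0c R3=0x22  N=0 Z=0
-- IRQ taken; context saved, return-PC = 7 --
mismatch: R3: reported 0x32 vs actual 0x22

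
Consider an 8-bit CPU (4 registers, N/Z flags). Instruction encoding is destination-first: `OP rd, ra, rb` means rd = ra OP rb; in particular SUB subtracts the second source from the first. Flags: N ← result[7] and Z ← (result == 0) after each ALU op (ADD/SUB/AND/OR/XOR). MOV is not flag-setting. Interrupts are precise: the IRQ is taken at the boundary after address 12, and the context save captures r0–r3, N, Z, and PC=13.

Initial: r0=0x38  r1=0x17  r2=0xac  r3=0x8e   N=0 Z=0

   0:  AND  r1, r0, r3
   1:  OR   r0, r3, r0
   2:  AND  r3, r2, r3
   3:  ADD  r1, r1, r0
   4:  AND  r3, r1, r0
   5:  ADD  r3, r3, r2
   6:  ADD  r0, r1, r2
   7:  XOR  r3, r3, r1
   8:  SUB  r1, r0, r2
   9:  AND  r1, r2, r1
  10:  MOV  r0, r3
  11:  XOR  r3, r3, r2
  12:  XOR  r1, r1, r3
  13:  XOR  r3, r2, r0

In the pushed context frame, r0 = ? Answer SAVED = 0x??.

after  0: r0=0x38 r1=0x08 r2=0xac r3=0x8e  N=0 Z=0
after  1: r0=0xbe r1=0x08 r2=0xac r3=0x8e  N=1 Z=0
after  2: r0=0xbe r1=0x08 r2=0xac r3=0x8c  N=1 Z=0
after  3: r0=0xbe r1=0xc6 r2=0xac r3=0x8c  N=1 Z=0
after  4: r0=0xbe r1=0xc6 r2=0xac r3=0x86  N=1 Z=0
after  5: r0=0xbe r1=0xc6 r2=0xac r3=0x32  N=0 Z=0
after  6: r0=0x72 r1=0xc6 r2=0xac r3=0x32  N=0 Z=0
after  7: r0=0x72 r1=0xc6 r2=0xac r3=0xf4  N=1 Z=0
after  8: r0=0x72 r1=0xc6 r2=0xac r3=0xf4  N=1 Z=0
after  9: r0=0x72 r1=0x84 r2=0xac r3=0xf4  N=1 Z=0
after 10: r0=0xf4 r1=0x84 r2=0xac r3=0xf4  N=1 Z=0
after 11: r0=0xf4 r1=0x84 r2=0xac r3=0x58  N=0 Z=0
after 12: r0=0xf4 r1=0xdc r2=0xac r3=0x58  N=1 Z=0
-- IRQ taken; context saved, return-PC = 13 --

SAVED = 0xf4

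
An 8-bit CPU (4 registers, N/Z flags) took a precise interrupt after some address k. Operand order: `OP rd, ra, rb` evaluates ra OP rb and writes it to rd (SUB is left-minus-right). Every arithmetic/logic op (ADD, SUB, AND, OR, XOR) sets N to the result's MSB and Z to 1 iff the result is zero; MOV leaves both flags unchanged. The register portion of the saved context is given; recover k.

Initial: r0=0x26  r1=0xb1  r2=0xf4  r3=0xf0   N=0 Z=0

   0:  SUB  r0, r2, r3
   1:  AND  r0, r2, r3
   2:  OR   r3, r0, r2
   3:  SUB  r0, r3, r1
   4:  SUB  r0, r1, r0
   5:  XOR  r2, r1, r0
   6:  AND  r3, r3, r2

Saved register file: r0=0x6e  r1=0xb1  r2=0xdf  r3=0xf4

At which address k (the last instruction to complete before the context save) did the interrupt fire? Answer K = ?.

K = 5

after  0: r0=0x04 r1=0xb1 r2=0xf4 r3=0xf0  N=0 Z=0
after  1: r0=0xf0 r1=0xb1 r2=0xf4 r3=0xf0  N=1 Z=0
after  2: r0=0xf0 r1=0xb1 r2=0xf4 r3=0xf4  N=1 Z=0
after  3: r0=0x43 r1=0xb1 r2=0xf4 r3=0xf4  N=0 Z=0
after  4: r0=0x6e r1=0xb1 r2=0xf4 r3=0xf4  N=0 Z=0
after  5: r0=0x6e r1=0xb1 r2=0xdf r3=0xf4  N=1 Z=0
-- IRQ taken; context saved, return-PC = 6 --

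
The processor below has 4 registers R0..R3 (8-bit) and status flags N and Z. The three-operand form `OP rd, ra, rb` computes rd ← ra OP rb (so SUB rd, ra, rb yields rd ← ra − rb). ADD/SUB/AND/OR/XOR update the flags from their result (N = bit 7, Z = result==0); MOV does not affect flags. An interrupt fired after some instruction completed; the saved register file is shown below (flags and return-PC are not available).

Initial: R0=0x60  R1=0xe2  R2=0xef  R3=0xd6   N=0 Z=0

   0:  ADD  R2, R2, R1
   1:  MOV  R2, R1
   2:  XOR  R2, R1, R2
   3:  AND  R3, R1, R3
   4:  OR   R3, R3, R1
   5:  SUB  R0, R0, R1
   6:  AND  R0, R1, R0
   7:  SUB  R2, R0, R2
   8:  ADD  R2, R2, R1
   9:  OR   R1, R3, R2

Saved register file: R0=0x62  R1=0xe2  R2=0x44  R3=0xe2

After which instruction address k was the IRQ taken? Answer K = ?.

K = 8

after  0: R0=0x60 R1=0xe2 R2=0xd1 R3=0xd6  N=1 Z=0
after  1: R0=0x60 R1=0xe2 R2=0xe2 R3=0xd6  N=1 Z=0
after  2: R0=0x60 R1=0xe2 R2=0x00 R3=0xd6  N=0 Z=1
after  3: R0=0x60 R1=0xe2 R2=0x00 R3=0xc2  N=1 Z=0
after  4: R0=0x60 R1=0xe2 R2=0x00 R3=0xe2  N=1 Z=0
after  5: R0=0x7e R1=0xe2 R2=0x00 R3=0xe2  N=0 Z=0
after  6: R0=0x62 R1=0xe2 R2=0x00 R3=0xe2  N=0 Z=0
after  7: R0=0x62 R1=0xe2 R2=0x62 R3=0xe2  N=0 Z=0
after  8: R0=0x62 R1=0xe2 R2=0x44 R3=0xe2  N=0 Z=0
-- IRQ taken; context saved, return-PC = 9 --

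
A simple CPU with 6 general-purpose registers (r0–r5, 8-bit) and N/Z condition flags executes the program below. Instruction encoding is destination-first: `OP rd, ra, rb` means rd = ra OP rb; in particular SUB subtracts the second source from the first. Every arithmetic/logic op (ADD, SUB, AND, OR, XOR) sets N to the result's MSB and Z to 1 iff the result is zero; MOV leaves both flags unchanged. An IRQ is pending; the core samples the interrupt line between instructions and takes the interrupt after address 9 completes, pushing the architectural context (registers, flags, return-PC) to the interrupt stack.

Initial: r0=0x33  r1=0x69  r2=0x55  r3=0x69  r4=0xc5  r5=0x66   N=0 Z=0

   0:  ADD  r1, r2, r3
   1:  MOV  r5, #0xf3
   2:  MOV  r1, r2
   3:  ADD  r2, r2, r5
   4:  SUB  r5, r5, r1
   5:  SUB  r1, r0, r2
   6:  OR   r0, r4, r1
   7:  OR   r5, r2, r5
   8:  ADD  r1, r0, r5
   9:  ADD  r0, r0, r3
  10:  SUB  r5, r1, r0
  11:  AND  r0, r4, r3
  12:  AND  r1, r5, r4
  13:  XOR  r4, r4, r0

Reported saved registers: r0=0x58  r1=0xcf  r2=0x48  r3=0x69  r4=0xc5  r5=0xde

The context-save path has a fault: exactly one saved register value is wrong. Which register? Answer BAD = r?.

after  0: r0=0x33 r1=0xbe r2=0x55 r3=0x69 r4=0xc5 r5=0x66  N=1 Z=0
after  1: r0=0x33 r1=0xbe r2=0x55 r3=0x69 r4=0xc5 r5=0xf3  N=1 Z=0
after  2: r0=0x33 r1=0x55 r2=0x55 r3=0x69 r4=0xc5 r5=0xf3  N=1 Z=0
after  3: r0=0x33 r1=0x55 r2=0x48 r3=0x69 r4=0xc5 r5=0xf3  N=0 Z=0
after  4: r0=0x33 r1=0x55 r2=0x48 r3=0x69 r4=0xc5 r5=0x9e  N=1 Z=0
after  5: r0=0x33 r1=0xeb r2=0x48 r3=0x69 r4=0xc5 r5=0x9e  N=1 Z=0
after  6: r0=0xef r1=0xeb r2=0x48 r3=0x69 r4=0xc5 r5=0x9e  N=1 Z=0
after  7: r0=0xef r1=0xeb r2=0x48 r3=0x69 r4=0xc5 r5=0xde  N=1 Z=0
after  8: r0=0xef r1=0xcd r2=0x48 r3=0x69 r4=0xc5 r5=0xde  N=1 Z=0
after  9: r0=0x58 r1=0xcd r2=0x48 r3=0x69 r4=0xc5 r5=0xde  N=0 Z=0
-- IRQ taken; context saved, return-PC = 10 --
mismatch: r1: reported 0xcf vs actual 0xcd

BAD = r1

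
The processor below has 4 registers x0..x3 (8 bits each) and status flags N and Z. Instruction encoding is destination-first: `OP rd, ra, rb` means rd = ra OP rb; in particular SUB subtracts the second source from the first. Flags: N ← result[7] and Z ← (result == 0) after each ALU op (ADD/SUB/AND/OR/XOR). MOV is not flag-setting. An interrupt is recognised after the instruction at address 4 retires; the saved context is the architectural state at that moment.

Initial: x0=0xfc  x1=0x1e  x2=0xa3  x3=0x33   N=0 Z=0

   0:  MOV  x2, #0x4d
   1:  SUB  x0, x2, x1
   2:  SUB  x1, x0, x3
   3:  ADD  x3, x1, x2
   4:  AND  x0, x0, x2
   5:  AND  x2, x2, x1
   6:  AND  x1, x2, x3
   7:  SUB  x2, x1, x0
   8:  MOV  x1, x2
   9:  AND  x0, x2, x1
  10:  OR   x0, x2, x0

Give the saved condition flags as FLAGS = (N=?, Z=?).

FLAGS = (N=0, Z=0)

after  0: x0=0xfc x1=0x1e x2=0x4d x3=0x33  N=0 Z=0
after  1: x0=0x2f x1=0x1e x2=0x4d x3=0x33  N=0 Z=0
after  2: x0=0x2f x1=0xfc x2=0x4d x3=0x33  N=1 Z=0
after  3: x0=0x2f x1=0xfc x2=0x4d x3=0x49  N=0 Z=0
after  4: x0=0x0d x1=0xfc x2=0x4d x3=0x49  N=0 Z=0
-- IRQ taken; context saved, return-PC = 5 --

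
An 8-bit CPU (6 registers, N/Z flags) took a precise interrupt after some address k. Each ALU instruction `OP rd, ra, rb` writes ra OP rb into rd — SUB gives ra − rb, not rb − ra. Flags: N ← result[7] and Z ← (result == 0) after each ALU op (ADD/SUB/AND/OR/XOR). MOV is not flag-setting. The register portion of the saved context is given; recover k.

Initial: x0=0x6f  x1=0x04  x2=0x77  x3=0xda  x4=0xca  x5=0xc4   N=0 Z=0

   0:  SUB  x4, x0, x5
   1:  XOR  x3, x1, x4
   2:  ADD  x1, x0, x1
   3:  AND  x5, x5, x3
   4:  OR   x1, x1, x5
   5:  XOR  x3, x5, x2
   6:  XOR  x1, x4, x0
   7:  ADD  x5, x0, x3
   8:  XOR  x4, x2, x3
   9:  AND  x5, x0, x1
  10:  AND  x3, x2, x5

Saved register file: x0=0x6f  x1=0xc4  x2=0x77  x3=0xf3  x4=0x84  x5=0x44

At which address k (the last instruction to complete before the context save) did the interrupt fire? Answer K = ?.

K = 9

after  0: x0=0x6f x1=0x04 x2=0x77 x3=0xda x4=0xab x5=0xc4  N=1 Z=0
after  1: x0=0x6f x1=0x04 x2=0x77 x3=0xaf x4=0xab x5=0xc4  N=1 Z=0
after  2: x0=0x6f x1=0x73 x2=0x77 x3=0xaf x4=0xab x5=0xc4  N=0 Z=0
after  3: x0=0x6f x1=0x73 x2=0x77 x3=0xaf x4=0xab x5=0x84  N=1 Z=0
after  4: x0=0x6f x1=0xf7 x2=0x77 x3=0xaf x4=0xab x5=0x84  N=1 Z=0
after  5: x0=0x6f x1=0xf7 x2=0x77 x3=0xf3 x4=0xab x5=0x84  N=1 Z=0
after  6: x0=0x6f x1=0xc4 x2=0x77 x3=0xf3 x4=0xab x5=0x84  N=1 Z=0
after  7: x0=0x6f x1=0xc4 x2=0x77 x3=0xf3 x4=0xab x5=0x62  N=0 Z=0
after  8: x0=0x6f x1=0xc4 x2=0x77 x3=0xf3 x4=0x84 x5=0x62  N=1 Z=0
after  9: x0=0x6f x1=0xc4 x2=0x77 x3=0xf3 x4=0x84 x5=0x44  N=0 Z=0
-- IRQ taken; context saved, return-PC = 10 --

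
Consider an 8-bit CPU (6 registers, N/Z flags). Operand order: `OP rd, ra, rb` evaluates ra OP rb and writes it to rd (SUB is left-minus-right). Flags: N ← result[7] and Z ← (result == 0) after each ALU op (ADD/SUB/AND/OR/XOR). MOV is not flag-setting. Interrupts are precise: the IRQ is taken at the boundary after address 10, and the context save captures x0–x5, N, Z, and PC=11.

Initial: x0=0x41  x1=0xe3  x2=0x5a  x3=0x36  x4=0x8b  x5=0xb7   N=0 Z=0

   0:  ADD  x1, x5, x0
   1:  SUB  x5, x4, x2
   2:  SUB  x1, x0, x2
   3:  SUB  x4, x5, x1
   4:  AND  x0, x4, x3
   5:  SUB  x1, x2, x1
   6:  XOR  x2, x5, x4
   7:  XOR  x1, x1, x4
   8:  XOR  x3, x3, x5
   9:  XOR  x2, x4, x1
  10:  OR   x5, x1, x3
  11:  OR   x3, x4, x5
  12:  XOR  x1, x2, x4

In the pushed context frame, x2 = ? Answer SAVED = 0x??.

after  0: x0=0x41 x1=0xf8 x2=0x5a x3=0x36 x4=0x8b x5=0xb7  N=1 Z=0
after  1: x0=0x41 x1=0xf8 x2=0x5a x3=0x36 x4=0x8b x5=0x31  N=0 Z=0
after  2: x0=0x41 x1=0xe7 x2=0x5a x3=0x36 x4=0x8b x5=0x31  N=1 Z=0
after  3: x0=0x41 x1=0xe7 x2=0x5a x3=0x36 x4=0x4a x5=0x31  N=0 Z=0
after  4: x0=0x02 x1=0xe7 x2=0x5a x3=0x36 x4=0x4a x5=0x31  N=0 Z=0
after  5: x0=0x02 x1=0x73 x2=0x5a x3=0x36 x4=0x4a x5=0x31  N=0 Z=0
after  6: x0=0x02 x1=0x73 x2=0x7b x3=0x36 x4=0x4a x5=0x31  N=0 Z=0
after  7: x0=0x02 x1=0x39 x2=0x7b x3=0x36 x4=0x4a x5=0x31  N=0 Z=0
after  8: x0=0x02 x1=0x39 x2=0x7b x3=0x07 x4=0x4a x5=0x31  N=0 Z=0
after  9: x0=0x02 x1=0x39 x2=0x73 x3=0x07 x4=0x4a x5=0x31  N=0 Z=0
after 10: x0=0x02 x1=0x39 x2=0x73 x3=0x07 x4=0x4a x5=0x3f  N=0 Z=0
-- IRQ taken; context saved, return-PC = 11 --

SAVED = 0x73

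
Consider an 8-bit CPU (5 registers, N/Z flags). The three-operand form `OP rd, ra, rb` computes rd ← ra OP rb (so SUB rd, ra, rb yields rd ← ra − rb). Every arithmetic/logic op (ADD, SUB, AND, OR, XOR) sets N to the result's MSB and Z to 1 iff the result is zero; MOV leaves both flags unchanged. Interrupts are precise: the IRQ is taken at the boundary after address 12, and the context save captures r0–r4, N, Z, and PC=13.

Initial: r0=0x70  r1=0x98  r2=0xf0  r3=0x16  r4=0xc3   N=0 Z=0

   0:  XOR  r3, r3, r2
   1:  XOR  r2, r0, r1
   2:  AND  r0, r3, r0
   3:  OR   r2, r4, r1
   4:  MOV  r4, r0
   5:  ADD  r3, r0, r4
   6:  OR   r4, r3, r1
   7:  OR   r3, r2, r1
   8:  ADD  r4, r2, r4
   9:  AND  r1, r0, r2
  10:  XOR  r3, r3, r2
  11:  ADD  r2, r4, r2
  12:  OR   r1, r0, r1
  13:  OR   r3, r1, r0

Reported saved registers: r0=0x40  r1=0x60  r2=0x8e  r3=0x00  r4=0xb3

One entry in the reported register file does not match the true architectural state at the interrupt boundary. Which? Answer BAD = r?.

after  0: r0=0x70 r1=0x98 r2=0xf0 r3=0xe6 r4=0xc3  N=1 Z=0
after  1: r0=0x70 r1=0x98 r2=0xe8 r3=0xe6 r4=0xc3  N=1 Z=0
after  2: r0=0x60 r1=0x98 r2=0xe8 r3=0xe6 r4=0xc3  N=0 Z=0
after  3: r0=0x60 r1=0x98 r2=0xdb r3=0xe6 r4=0xc3  N=1 Z=0
after  4: r0=0x60 r1=0x98 r2=0xdb r3=0xe6 r4=0x60  N=1 Z=0
after  5: r0=0x60 r1=0x98 r2=0xdb r3=0xc0 r4=0x60  N=1 Z=0
after  6: r0=0x60 r1=0x98 r2=0xdb r3=0xc0 r4=0xd8  N=1 Z=0
after  7: r0=0x60 r1=0x98 r2=0xdb r3=0xdb r4=0xd8  N=1 Z=0
after  8: r0=0x60 r1=0x98 r2=0xdb r3=0xdb r4=0xb3  N=1 Z=0
after  9: r0=0x60 r1=0x40 r2=0xdb r3=0xdb r4=0xb3  N=0 Z=0
after 10: r0=0x60 r1=0x40 r2=0xdb r3=0x00 r4=0xb3  N=0 Z=1
after 11: r0=0x60 r1=0x40 r2=0x8e r3=0x00 r4=0xb3  N=1 Z=0
after 12: r0=0x60 r1=0x60 r2=0x8e r3=0x00 r4=0xb3  N=0 Z=0
-- IRQ taken; context saved, return-PC = 13 --
mismatch: r0: reported 0x40 vs actual 0x60

BAD = r0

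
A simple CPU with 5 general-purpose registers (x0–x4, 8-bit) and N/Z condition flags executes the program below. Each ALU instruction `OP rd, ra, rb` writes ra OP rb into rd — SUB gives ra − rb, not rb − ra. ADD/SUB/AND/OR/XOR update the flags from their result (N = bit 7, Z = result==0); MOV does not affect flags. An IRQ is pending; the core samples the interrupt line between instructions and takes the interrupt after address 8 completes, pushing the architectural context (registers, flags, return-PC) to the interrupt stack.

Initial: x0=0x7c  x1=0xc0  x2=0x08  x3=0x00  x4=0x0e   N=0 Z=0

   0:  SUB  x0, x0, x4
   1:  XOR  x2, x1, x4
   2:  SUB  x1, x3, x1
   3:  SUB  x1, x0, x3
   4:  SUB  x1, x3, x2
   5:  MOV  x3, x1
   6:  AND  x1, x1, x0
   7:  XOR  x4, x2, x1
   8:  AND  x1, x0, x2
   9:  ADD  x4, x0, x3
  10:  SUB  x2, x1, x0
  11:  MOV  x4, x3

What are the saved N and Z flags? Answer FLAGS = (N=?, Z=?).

after  0: x0=0x6e x1=0xc0 x2=0x08 x3=0x00 x4=0x0e  N=0 Z=0
after  1: x0=0x6e x1=0xc0 x2=0xce x3=0x00 x4=0x0e  N=1 Z=0
after  2: x0=0x6e x1=0x40 x2=0xce x3=0x00 x4=0x0e  N=0 Z=0
after  3: x0=0x6e x1=0x6e x2=0xce x3=0x00 x4=0x0e  N=0 Z=0
after  4: x0=0x6e x1=0x32 x2=0xce x3=0x00 x4=0x0e  N=0 Z=0
after  5: x0=0x6e x1=0x32 x2=0xce x3=0x32 x4=0x0e  N=0 Z=0
after  6: x0=0x6e x1=0x22 x2=0xce x3=0x32 x4=0x0e  N=0 Z=0
after  7: x0=0x6e x1=0x22 x2=0xce x3=0x32 x4=0xec  N=1 Z=0
after  8: x0=0x6e x1=0x4e x2=0xce x3=0x32 x4=0xec  N=0 Z=0
-- IRQ taken; context saved, return-PC = 9 --

FLAGS = (N=0, Z=0)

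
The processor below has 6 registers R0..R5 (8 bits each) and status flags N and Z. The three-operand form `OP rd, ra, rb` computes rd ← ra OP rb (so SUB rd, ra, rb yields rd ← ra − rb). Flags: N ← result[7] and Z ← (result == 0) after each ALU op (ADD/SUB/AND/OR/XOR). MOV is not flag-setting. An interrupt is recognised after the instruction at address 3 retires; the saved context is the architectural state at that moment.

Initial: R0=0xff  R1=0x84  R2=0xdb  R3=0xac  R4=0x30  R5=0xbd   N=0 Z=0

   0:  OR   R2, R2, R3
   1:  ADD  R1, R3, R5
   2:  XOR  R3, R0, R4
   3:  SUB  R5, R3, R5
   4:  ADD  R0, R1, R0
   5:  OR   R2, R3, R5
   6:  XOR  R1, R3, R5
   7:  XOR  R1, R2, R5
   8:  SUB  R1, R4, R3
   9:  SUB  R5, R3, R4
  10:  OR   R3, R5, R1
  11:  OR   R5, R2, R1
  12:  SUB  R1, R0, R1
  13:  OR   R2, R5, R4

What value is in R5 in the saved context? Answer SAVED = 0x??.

SAVED = 0x12

after  0: R0=0xff R1=0x84 R2=0xff R3=0xac R4=0x30 R5=0xbd  N=1 Z=0
after  1: R0=0xff R1=0x69 R2=0xff R3=0xac R4=0x30 R5=0xbd  N=0 Z=0
after  2: R0=0xff R1=0x69 R2=0xff R3=0xcf R4=0x30 R5=0xbd  N=1 Z=0
after  3: R0=0xff R1=0x69 R2=0xff R3=0xcf R4=0x30 R5=0x12  N=0 Z=0
-- IRQ taken; context saved, return-PC = 4 --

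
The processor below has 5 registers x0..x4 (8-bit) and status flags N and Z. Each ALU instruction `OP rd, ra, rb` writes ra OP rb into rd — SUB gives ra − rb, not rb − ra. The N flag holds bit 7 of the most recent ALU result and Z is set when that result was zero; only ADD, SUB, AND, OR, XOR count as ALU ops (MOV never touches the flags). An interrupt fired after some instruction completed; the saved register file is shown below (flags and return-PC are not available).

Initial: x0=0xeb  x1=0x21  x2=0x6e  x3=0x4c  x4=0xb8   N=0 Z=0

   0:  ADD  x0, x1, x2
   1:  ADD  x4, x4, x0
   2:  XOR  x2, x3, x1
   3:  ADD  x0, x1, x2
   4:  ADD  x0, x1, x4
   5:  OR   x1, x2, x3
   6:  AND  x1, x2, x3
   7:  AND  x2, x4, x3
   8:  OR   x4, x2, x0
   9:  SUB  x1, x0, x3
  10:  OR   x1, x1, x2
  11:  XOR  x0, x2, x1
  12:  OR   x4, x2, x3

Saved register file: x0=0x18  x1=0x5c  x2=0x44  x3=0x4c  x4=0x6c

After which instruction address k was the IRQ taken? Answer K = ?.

K = 11

after  0: x0=0x8f x1=0x21 x2=0x6e x3=0x4c x4=0xb8  N=1 Z=0
after  1: x0=0x8f x1=0x21 x2=0x6e x3=0x4c x4=0x47  N=0 Z=0
after  2: x0=0x8f x1=0x21 x2=0x6d x3=0x4c x4=0x47  N=0 Z=0
after  3: x0=0x8e x1=0x21 x2=0x6d x3=0x4c x4=0x47  N=1 Z=0
after  4: x0=0x68 x1=0x21 x2=0x6d x3=0x4c x4=0x47  N=0 Z=0
after  5: x0=0x68 x1=0x6d x2=0x6d x3=0x4c x4=0x47  N=0 Z=0
after  6: x0=0x68 x1=0x4c x2=0x6d x3=0x4c x4=0x47  N=0 Z=0
after  7: x0=0x68 x1=0x4c x2=0x44 x3=0x4c x4=0x47  N=0 Z=0
after  8: x0=0x68 x1=0x4c x2=0x44 x3=0x4c x4=0x6c  N=0 Z=0
after  9: x0=0x68 x1=0x1c x2=0x44 x3=0x4c x4=0x6c  N=0 Z=0
after 10: x0=0x68 x1=0x5c x2=0x44 x3=0x4c x4=0x6c  N=0 Z=0
after 11: x0=0x18 x1=0x5c x2=0x44 x3=0x4c x4=0x6c  N=0 Z=0
-- IRQ taken; context saved, return-PC = 12 --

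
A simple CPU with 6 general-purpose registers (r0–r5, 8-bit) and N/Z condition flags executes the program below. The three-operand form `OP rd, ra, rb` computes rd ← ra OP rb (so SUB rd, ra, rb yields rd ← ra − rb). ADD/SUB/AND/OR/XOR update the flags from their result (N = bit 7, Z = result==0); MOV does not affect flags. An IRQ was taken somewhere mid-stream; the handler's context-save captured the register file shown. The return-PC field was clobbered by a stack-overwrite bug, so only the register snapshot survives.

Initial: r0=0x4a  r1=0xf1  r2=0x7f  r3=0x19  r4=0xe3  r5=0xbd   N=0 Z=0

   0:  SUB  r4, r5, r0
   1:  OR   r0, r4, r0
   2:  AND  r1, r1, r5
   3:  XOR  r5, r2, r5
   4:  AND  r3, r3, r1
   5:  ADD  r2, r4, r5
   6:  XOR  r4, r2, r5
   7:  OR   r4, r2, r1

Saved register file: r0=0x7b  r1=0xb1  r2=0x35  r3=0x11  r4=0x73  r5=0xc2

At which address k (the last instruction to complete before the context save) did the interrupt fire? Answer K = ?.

K = 5

after  0: r0=0x4a r1=0xf1 r2=0x7f r3=0x19 r4=0x73 r5=0xbd  N=0 Z=0
after  1: r0=0x7b r1=0xf1 r2=0x7f r3=0x19 r4=0x73 r5=0xbd  N=0 Z=0
after  2: r0=0x7b r1=0xb1 r2=0x7f r3=0x19 r4=0x73 r5=0xbd  N=1 Z=0
after  3: r0=0x7b r1=0xb1 r2=0x7f r3=0x19 r4=0x73 r5=0xc2  N=1 Z=0
after  4: r0=0x7b r1=0xb1 r2=0x7f r3=0x11 r4=0x73 r5=0xc2  N=0 Z=0
after  5: r0=0x7b r1=0xb1 r2=0x35 r3=0x11 r4=0x73 r5=0xc2  N=0 Z=0
-- IRQ taken; context saved, return-PC = 6 --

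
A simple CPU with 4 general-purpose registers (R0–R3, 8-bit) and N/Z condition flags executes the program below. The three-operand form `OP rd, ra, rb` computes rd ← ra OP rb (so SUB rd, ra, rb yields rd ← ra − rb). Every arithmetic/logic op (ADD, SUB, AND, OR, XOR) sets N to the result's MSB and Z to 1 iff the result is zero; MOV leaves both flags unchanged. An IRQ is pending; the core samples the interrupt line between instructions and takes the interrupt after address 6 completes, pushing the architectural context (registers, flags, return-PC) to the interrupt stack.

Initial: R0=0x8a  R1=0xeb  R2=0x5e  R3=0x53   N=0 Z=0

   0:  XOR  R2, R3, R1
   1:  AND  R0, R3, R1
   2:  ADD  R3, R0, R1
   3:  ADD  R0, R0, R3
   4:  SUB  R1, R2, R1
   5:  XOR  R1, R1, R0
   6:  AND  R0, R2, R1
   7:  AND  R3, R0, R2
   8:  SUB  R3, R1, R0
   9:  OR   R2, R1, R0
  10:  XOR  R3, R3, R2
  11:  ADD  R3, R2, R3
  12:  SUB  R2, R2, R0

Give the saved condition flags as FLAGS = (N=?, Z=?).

after  0: R0=0x8a R1=0xeb R2=0xb8 R3=0x53  N=1 Z=0
after  1: R0=0x43 R1=0xeb R2=0xb8 R3=0x53  N=0 Z=0
after  2: R0=0x43 R1=0xeb R2=0xb8 R3=0x2e  N=0 Z=0
after  3: R0=0x71 R1=0xeb R2=0xb8 R3=0x2e  N=0 Z=0
after  4: R0=0x71 R1=0xcd R2=0xb8 R3=0x2e  N=1 Z=0
after  5: R0=0x71 R1=0xbc R2=0xb8 R3=0x2e  N=1 Z=0
after  6: R0=0xb8 R1=0xbc R2=0xb8 R3=0x2e  N=1 Z=0
-- IRQ taken; context saved, return-PC = 7 --

FLAGS = (N=1, Z=0)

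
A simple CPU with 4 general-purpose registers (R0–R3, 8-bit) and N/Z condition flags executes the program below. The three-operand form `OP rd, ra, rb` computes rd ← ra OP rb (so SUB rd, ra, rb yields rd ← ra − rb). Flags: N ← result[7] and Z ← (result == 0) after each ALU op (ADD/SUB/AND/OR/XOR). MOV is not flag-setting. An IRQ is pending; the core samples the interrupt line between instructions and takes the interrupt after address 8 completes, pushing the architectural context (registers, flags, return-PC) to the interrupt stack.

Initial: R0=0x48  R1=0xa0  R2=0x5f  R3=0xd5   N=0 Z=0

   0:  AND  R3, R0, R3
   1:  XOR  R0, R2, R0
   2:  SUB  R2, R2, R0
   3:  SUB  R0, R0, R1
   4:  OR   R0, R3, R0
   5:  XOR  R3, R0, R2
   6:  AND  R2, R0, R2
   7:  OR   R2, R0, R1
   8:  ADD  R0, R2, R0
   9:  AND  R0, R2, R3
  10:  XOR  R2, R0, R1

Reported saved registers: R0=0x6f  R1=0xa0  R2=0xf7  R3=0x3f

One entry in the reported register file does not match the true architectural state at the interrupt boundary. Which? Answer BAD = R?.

BAD = R0

after  0: R0=0x48 R1=0xa0 R2=0x5f R3=0x40  N=0 Z=0
after  1: R0=0x17 R1=0xa0 R2=0x5f R3=0x40  N=0 Z=0
after  2: R0=0x17 R1=0xa0 R2=0x48 R3=0x40  N=0 Z=0
after  3: R0=0x77 R1=0xa0 R2=0x48 R3=0x40  N=0 Z=0
after  4: R0=0x77 R1=0xa0 R2=0x48 R3=0x40  N=0 Z=0
after  5: R0=0x77 R1=0xa0 R2=0x48 R3=0x3f  N=0 Z=0
after  6: R0=0x77 R1=0xa0 R2=0x40 R3=0x3f  N=0 Z=0
after  7: R0=0x77 R1=0xa0 R2=0xf7 R3=0x3f  N=1 Z=0
after  8: R0=0x6e R1=0xa0 R2=0xf7 R3=0x3f  N=0 Z=0
-- IRQ taken; context saved, return-PC = 9 --
mismatch: R0: reported 0x6f vs actual 0x6e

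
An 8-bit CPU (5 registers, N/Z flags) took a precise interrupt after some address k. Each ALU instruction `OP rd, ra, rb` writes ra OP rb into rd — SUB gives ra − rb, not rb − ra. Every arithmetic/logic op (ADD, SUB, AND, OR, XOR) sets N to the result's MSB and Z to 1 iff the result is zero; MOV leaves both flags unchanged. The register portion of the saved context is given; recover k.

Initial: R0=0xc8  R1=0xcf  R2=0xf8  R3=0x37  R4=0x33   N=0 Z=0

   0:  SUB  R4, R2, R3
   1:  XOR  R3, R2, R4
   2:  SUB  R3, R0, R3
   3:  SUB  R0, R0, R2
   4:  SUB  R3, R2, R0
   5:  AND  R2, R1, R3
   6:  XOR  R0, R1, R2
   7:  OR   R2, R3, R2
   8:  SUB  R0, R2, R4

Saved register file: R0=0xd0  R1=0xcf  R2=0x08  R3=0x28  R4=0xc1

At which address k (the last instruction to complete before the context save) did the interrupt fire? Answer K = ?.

K = 5

after  0: R0=0xc8 R1=0xcf R2=0xf8 R3=0x37 R4=0xc1  N=1 Z=0
after  1: R0=0xc8 R1=0xcf R2=0xf8 R3=0x39 R4=0xc1  N=0 Z=0
after  2: R0=0xc8 R1=0xcf R2=0xf8 R3=0x8f R4=0xc1  N=1 Z=0
after  3: R0=0xd0 R1=0xcf R2=0xf8 R3=0x8f R4=0xc1  N=1 Z=0
after  4: R0=0xd0 R1=0xcf R2=0xf8 R3=0x28 R4=0xc1  N=0 Z=0
after  5: R0=0xd0 R1=0xcf R2=0x08 R3=0x28 R4=0xc1  N=0 Z=0
-- IRQ taken; context saved, return-PC = 6 --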